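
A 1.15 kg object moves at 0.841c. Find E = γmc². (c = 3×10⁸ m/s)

γ = 1/√(1 - 0.841²) = 1.848
mc² = 1.15 × (3×10⁸)² = 1.035×10¹⁷ J
E = γmc² = 1.848 × 1.035×10¹⁷ = 1.913×10¹⁷ J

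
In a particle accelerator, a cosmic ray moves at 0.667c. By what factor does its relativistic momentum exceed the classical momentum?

p_rel = γmv, p_class = mv
Ratio = γ = 1/√(1 - 0.667²)
= 1/√(0.555111) = 1.342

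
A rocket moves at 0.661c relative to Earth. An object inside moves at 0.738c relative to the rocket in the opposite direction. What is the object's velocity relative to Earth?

Object's velocity in rocket frame is u' = -0.738c
u = (u' + v)/(1 + u'v/c²) = (v - 0.738)/(1 - 0.738·v/c²)
Numerator: 0.661 - 0.738 = -0.077
Denominator: 1 - 0.487818 = 0.512182
u = -0.077/0.512182 = -0.1503c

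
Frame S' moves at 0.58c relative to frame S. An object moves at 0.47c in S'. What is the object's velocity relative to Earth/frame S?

u = (u' + v)/(1 + u'v/c²)
Numerator: 0.47 + 0.58 = 1.05
Denominator: 1 + 0.2726 = 1.2726
u = 1.05/1.2726 = 0.8251c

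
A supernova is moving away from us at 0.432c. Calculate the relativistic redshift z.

β = 0.432
(1+β)/(1-β) = 1.432/0.568 = 2.521
√(2.521) = 1.5878
z = 1.5878 - 1 = 0.5878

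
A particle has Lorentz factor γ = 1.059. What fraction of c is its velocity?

From γ = 1/√(1 - v²/c²):
1/γ² = 1/1.059² = 0.8917
v²/c² = 1 - 0.8917 = 0.1083
v/c = √(0.1083) = 0.3291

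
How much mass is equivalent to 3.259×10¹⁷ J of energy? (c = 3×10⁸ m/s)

From E = mc², we get m = E/c²
c² = (3×10⁸)² = 9×10¹⁶ m²/s²
m = 3.259×10¹⁷ / 9×10¹⁶ = 3.621 kg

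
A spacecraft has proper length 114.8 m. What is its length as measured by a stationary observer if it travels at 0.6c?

Proper length L₀ = 114.8 m
γ = 1/√(1 - 0.6²) = 1.250
L = L₀/γ = 114.8/1.250 = 91.84 m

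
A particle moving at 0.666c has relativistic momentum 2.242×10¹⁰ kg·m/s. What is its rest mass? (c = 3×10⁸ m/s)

γ = 1/√(1 - 0.666²) = 1.3406
v = 0.666 × 3×10⁸ = 1.998×10⁸ m/s
m = p/(γv) = 2.242×10¹⁰/(1.3406 × 1.998×10⁸) = 83.70 kg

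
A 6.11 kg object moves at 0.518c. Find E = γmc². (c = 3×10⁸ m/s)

γ = 1/√(1 - 0.518²) = 1.1691
mc² = 6.11 × (3×10⁸)² = 5.499×10¹⁷ J
E = γmc² = 1.1691 × 5.499×10¹⁷ = 6.429×10¹⁷ J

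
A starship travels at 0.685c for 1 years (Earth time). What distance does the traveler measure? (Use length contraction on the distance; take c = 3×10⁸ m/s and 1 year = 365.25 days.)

Earth distance: d = v × t = 0.685c × 1 yr = 6.4851×10¹⁵ m
γ = 1.3726
d' = d/γ = 6.4851×10¹⁵/1.3726 = 4.725×10¹⁵ m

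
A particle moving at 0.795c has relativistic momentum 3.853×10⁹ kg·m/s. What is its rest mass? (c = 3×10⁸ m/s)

γ = 1/√(1 - 0.795²) = 1.6485
v = 0.795 × 3×10⁸ = 2.385×10⁸ m/s
m = p/(γv) = 3.853×10⁹/(1.6485 × 2.385×10⁸) = 9.800 kg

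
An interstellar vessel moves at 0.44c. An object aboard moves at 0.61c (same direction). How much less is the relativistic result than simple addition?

Classical: u' + v = 0.61 + 0.44 = 1.05c
Relativistic: u = (0.61 + 0.44)/(1 + 0.2684) = 1.05/1.2684 = 0.8278c
Difference: 1.05 - 0.8278 = 0.2222c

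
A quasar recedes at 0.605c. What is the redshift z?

β = 0.605
(1+β)/(1-β) = 1.605/0.395 = 4.063
√(4.063) = 2.016
z = 2.016 - 1 = 1.016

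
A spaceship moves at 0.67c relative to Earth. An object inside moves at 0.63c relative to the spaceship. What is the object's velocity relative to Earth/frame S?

u = (u' + v)/(1 + u'v/c²)
Numerator: 0.63 + 0.67 = 1.3
Denominator: 1 + 0.4221 = 1.4221
u = 1.3/1.4221 = 0.9141c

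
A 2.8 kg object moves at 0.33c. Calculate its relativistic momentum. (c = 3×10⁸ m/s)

γ = 1/√(1 - 0.33²) = 1.059
v = 0.33 × 3×10⁸ = 9.900×10⁷ m/s
p = γmv = 1.059 × 2.8 × 9.900×10⁷ = 2.936×10⁸ kg·m/s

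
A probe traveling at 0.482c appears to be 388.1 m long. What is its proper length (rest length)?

Contracted length L = 388.1 m
γ = 1/√(1 - 0.482²) = 1.1413
L₀ = γL = 1.1413 × 388.1 = 442.9 m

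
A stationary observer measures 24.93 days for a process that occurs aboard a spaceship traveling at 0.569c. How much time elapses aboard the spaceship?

Dilated time Δt = 24.93 days
γ = 1/√(1 - 0.569²) = 1.216
Δt₀ = Δt/γ = 24.93/1.216 = 20.50 days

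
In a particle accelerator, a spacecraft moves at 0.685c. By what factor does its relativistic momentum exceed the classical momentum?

p_rel = γmv, p_class = mv
Ratio = γ = 1/√(1 - 0.685²)
= 1/√(0.530775) = 1.373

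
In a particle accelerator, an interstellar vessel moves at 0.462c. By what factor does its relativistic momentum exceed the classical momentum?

p_rel = γmv, p_class = mv
Ratio = γ = 1/√(1 - 0.462²)
= 1/√(0.786556) = 1.128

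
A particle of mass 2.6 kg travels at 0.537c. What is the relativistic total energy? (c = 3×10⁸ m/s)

γ = 1/√(1 - 0.537²) = 1.1854
mc² = 2.6 × (3×10⁸)² = 2.340×10¹⁷ J
E = γmc² = 1.1854 × 2.340×10¹⁷ = 2.774×10¹⁷ J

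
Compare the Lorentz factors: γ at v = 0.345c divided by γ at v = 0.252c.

γ₁ = 1/√(1 - 0.345²) = 1.065
γ₂ = 1/√(1 - 0.252²) = 1.033
γ₁/γ₂ = 1.065/1.033 = 1.031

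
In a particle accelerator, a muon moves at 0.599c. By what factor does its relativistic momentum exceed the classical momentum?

p_rel = γmv, p_class = mv
Ratio = γ = 1/√(1 - 0.599²)
= 1/√(0.641199) = 1.249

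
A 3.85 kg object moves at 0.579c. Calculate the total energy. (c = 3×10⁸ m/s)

γ = 1/√(1 - 0.579²) = 1.2265
mc² = 3.85 × (3×10⁸)² = 3.465×10¹⁷ J
E = γmc² = 1.2265 × 3.465×10¹⁷ = 4.250×10¹⁷ J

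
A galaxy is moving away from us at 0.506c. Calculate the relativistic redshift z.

β = 0.506
(1+β)/(1-β) = 1.506/0.494 = 3.049
√(3.049) = 1.746
z = 1.746 - 1 = 0.7460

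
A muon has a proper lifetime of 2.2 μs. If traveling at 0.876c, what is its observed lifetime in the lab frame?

Proper lifetime τ₀ = 2.2 μs
γ = 1/√(1 - 0.876²) = 2.073
τ = γτ₀ = 2.073 × 2.2 μs = 4.561 μs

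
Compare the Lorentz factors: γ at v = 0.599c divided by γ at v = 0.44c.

γ₁ = 1/√(1 - 0.599²) = 1.249
γ₂ = 1/√(1 - 0.44²) = 1.114
γ₁/γ₂ = 1.249/1.114 = 1.121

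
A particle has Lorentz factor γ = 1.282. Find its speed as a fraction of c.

From γ = 1/√(1 - v²/c²):
1/γ² = 1/1.282² = 0.60845
v²/c² = 1 - 0.60845 = 0.39155
v/c = √(0.39155) = 0.6257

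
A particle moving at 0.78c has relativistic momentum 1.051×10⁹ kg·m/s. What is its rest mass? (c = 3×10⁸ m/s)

γ = 1/√(1 - 0.78²) = 1.598
v = 0.78 × 3×10⁸ = 2.340×10⁸ m/s
m = p/(γv) = 1.051×10⁹/(1.598 × 2.340×10⁸) = 2.811 kg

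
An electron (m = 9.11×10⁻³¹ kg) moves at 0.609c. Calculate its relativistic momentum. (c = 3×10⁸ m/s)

γ = 1/√(1 - 0.609²) = 1.2608
v = 0.609 × 3×10⁸ = 1.827×10⁸ m/s
p = γmv = 1.2608 × 9.11×10⁻³¹ × 1.827×10⁸ = 2.098×10⁻²² kg·m/s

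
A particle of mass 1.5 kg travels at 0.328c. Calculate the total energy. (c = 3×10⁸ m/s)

γ = 1/√(1 - 0.328²) = 1.0586
mc² = 1.5 × (3×10⁸)² = 1.350×10¹⁷ J
E = γmc² = 1.0586 × 1.350×10¹⁷ = 1.429×10¹⁷ J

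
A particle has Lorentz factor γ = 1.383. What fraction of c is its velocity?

From γ = 1/√(1 - v²/c²):
1/γ² = 1/1.383² = 0.5228
v²/c² = 1 - 0.5228 = 0.4772
v/c = √(0.4772) = 0.6908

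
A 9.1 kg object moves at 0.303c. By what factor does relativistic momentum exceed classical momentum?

p_rel = γmv, p_class = mv
Ratio = γ = 1/√(1 - 0.303²) = 1.049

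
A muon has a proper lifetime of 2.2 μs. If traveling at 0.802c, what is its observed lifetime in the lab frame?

Proper lifetime τ₀ = 2.2 μs
γ = 1/√(1 - 0.802²) = 1.674
τ = γτ₀ = 1.674 × 2.2 μs = 3.683 μs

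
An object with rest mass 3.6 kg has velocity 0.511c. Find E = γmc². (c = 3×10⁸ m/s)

γ = 1/√(1 - 0.511²) = 1.1634
mc² = 3.6 × (3×10⁸)² = 3.240×10¹⁷ J
E = γmc² = 1.1634 × 3.240×10¹⁷ = 3.769×10¹⁷ J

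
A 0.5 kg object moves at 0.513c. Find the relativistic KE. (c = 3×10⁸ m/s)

γ = 1/√(1 - 0.513²) = 1.16497
γ - 1 = 0.16497
KE = (γ-1)mc² = 0.16497 × 0.5 × (3×10⁸)² = 7.424×10¹⁵ J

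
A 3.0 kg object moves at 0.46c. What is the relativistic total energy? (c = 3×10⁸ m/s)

γ = 1/√(1 - 0.46²) = 1.1262
mc² = 3.0 × (3×10⁸)² = 2.700×10¹⁷ J
E = γmc² = 1.1262 × 2.700×10¹⁷ = 3.041×10¹⁷ J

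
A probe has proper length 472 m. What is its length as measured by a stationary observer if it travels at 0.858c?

Proper length L₀ = 472 m
γ = 1/√(1 - 0.858²) = 1.947
L = L₀/γ = 472/1.947 = 242.4 m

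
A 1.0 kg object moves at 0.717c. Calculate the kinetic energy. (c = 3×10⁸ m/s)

γ = 1/√(1 - 0.717²) = 1.4346
γ - 1 = 0.4346
KE = (γ-1)mc² = 0.4346 × 1.0 × (3×10⁸)² = 3.911×10¹⁶ J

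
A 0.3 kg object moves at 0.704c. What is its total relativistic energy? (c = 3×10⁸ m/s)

γ = 1/√(1 - 0.704²) = 1.408
mc² = 0.3 × (3×10⁸)² = 2.700×10¹⁶ J
E = γmc² = 1.408 × 2.700×10¹⁶ = 3.802×10¹⁶ J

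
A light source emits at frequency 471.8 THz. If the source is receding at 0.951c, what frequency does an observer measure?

β = v/c = 0.951
(1-β)/(1+β) = 0.049/1.951 = 0.025115
Doppler factor = √(0.025115) = 0.15848
f_obs = 471.8 × 0.15848 = 74.77 THz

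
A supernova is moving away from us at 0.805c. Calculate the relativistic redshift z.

β = 0.805
(1+β)/(1-β) = 1.805/0.195 = 9.256
√(9.256) = 3.042
z = 3.042 - 1 = 2.042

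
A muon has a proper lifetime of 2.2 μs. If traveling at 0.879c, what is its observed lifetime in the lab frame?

Proper lifetime τ₀ = 2.2 μs
γ = 1/√(1 - 0.879²) = 2.0972
τ = γτ₀ = 2.0972 × 2.2 μs = 4.614 μs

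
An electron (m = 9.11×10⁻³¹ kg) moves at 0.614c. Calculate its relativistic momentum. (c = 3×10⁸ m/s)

γ = 1/√(1 - 0.614²) = 1.267
v = 0.614 × 3×10⁸ = 1.842×10⁸ m/s
p = γmv = 1.267 × 9.11×10⁻³¹ × 1.842×10⁸ = 2.126×10⁻²² kg·m/s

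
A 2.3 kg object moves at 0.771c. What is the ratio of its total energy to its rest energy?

E = γmc², E₀ = mc²
E/E₀ = γ = 1/√(1 - 0.771²) = 1.570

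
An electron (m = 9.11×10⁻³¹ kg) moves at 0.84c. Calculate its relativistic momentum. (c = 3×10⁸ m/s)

γ = 1/√(1 - 0.84²) = 1.843
v = 0.84 × 3×10⁸ = 2.520×10⁸ m/s
p = γmv = 1.843 × 9.11×10⁻³¹ × 2.520×10⁸ = 4.231×10⁻²² kg·m/s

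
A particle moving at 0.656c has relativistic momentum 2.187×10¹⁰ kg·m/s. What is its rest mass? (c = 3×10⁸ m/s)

γ = 1/√(1 - 0.656²) = 1.3249
v = 0.656 × 3×10⁸ = 1.968×10⁸ m/s
m = p/(γv) = 2.187×10¹⁰/(1.3249 × 1.968×10⁸) = 83.88 kg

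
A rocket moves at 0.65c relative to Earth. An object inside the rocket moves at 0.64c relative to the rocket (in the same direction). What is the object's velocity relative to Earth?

u = (u' + v)/(1 + u'v/c²)
Numerator: 0.64 + 0.65 = 1.29
Denominator: 1 + 0.416 = 1.416
u = 1.29/1.416 = 0.9110c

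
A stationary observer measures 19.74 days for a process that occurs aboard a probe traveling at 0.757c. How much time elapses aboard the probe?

Dilated time Δt = 19.74 days
γ = 1/√(1 - 0.757²) = 1.530
Δt₀ = Δt/γ = 19.74/1.530 = 12.90 days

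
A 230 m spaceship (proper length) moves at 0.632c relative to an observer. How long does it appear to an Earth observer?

Proper length L₀ = 230 m
γ = 1/√(1 - 0.632²) = 1.2904
L = L₀/γ = 230/1.2904 = 178.2 m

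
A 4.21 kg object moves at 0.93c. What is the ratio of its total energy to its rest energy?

E = γmc², E₀ = mc²
E/E₀ = γ = 1/√(1 - 0.93²) = 2.721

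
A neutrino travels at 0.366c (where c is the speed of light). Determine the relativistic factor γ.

v/c = 0.366, so (v/c)² = 0.133956
1 - (v/c)² = 0.866044
γ = 1/√(0.866044) = 1.075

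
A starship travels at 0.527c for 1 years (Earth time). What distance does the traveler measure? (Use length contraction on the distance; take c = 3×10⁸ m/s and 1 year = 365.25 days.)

Earth distance: d = v × t = 0.527c × 1 yr = 4.9893×10¹⁵ m
γ = 1.1767
d' = d/γ = 4.9893×10¹⁵/1.1767 = 4.240×10¹⁵ m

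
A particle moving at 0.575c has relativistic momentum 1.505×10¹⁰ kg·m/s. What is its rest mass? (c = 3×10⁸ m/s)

γ = 1/√(1 - 0.575²) = 1.2223
v = 0.575 × 3×10⁸ = 1.725×10⁸ m/s
m = p/(γv) = 1.505×10¹⁰/(1.2223 × 1.725×10⁸) = 71.38 kg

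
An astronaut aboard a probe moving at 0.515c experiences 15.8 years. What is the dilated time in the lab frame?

Proper time Δt₀ = 15.8 years
γ = 1/√(1 - 0.515²) = 1.1666
Δt = γΔt₀ = 1.1666 × 15.8 = 18.43 years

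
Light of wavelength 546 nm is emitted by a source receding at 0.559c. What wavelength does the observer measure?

β = 0.559
Wavelength Doppler factor = √(1.559/0.441) = √(3.535) = 1.8802
λ_obs = 546 × 1.8802 = 1027 nm (redshift)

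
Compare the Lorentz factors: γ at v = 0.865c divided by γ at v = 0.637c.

γ₁ = 1/√(1 - 0.865²) = 1.9929
γ₂ = 1/√(1 - 0.637²) = 1.2972
γ₁/γ₂ = 1.9929/1.2972 = 1.536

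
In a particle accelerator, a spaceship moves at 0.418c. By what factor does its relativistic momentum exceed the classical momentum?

p_rel = γmv, p_class = mv
Ratio = γ = 1/√(1 - 0.418²)
= 1/√(0.825276) = 1.101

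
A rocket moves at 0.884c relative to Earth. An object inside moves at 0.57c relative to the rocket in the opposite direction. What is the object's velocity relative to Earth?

Object's velocity in rocket frame is u' = -0.57c
u = (u' + v)/(1 + u'v/c²) = (v - 0.57)/(1 - 0.57·v/c²)
Numerator: 0.884 - 0.57 = 0.314
Denominator: 1 - 0.50388 = 0.49612
u = 0.314/0.49612 = 0.6329c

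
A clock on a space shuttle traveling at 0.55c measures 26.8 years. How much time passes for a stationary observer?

Proper time Δt₀ = 26.8 years
γ = 1/√(1 - 0.55²) = 1.1974
Δt = γΔt₀ = 1.1974 × 26.8 = 32.09 years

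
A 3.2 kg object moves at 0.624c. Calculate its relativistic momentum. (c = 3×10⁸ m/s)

γ = 1/√(1 - 0.624²) = 1.2797
v = 0.624 × 3×10⁸ = 1.872×10⁸ m/s
p = γmv = 1.2797 × 3.2 × 1.872×10⁸ = 7.666×10⁸ kg·m/s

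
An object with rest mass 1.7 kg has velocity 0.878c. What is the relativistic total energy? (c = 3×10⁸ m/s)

γ = 1/√(1 - 0.878²) = 2.089
mc² = 1.7 × (3×10⁸)² = 1.530×10¹⁷ J
E = γmc² = 2.089 × 1.530×10¹⁷ = 3.196×10¹⁷ J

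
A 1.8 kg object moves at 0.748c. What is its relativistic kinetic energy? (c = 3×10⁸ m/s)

γ = 1/√(1 - 0.748²) = 1.5067
γ - 1 = 0.5067
KE = (γ-1)mc² = 0.5067 × 1.8 × (3×10⁸)² = 8.209×10¹⁶ J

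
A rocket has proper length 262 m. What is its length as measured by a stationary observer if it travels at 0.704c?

Proper length L₀ = 262 m
γ = 1/√(1 - 0.704²) = 1.408
L = L₀/γ = 262/1.408 = 186.1 m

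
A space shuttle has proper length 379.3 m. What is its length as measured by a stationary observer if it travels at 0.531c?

Proper length L₀ = 379.3 m
γ = 1/√(1 - 0.531²) = 1.180
L = L₀/γ = 379.3/1.180 = 321.4 m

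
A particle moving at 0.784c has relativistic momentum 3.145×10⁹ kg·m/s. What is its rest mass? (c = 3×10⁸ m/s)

γ = 1/√(1 - 0.784²) = 1.6109
v = 0.784 × 3×10⁸ = 2.352×10⁸ m/s
m = p/(γv) = 3.145×10⁹/(1.6109 × 2.352×10⁸) = 8.301 kg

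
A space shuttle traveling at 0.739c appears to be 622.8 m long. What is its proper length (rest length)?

Contracted length L = 622.8 m
γ = 1/√(1 - 0.739²) = 1.4843
L₀ = γL = 1.4843 × 622.8 = 924.4 m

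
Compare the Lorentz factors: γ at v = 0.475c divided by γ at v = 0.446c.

γ₁ = 1/√(1 - 0.475²) = 1.136
γ₂ = 1/√(1 - 0.446²) = 1.117
γ₁/γ₂ = 1.136/1.117 = 1.017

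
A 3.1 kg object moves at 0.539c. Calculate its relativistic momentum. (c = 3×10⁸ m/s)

γ = 1/√(1 - 0.539²) = 1.1872
v = 0.539 × 3×10⁸ = 1.617×10⁸ m/s
p = γmv = 1.1872 × 3.1 × 1.617×10⁸ = 5.951×10⁸ kg·m/s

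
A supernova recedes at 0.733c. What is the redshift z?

β = 0.733
(1+β)/(1-β) = 1.733/0.267 = 6.491
√(6.491) = 2.548
z = 2.548 - 1 = 1.548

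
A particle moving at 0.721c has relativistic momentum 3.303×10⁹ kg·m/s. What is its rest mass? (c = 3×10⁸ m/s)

γ = 1/√(1 - 0.721²) = 1.443
v = 0.721 × 3×10⁸ = 2.163×10⁸ m/s
m = p/(γv) = 3.303×10⁹/(1.443 × 2.163×10⁸) = 10.58 kg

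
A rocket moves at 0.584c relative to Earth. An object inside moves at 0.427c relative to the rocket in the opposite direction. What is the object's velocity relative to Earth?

Object's velocity in rocket frame is u' = -0.427c
u = (u' + v)/(1 + u'v/c²) = (v - 0.427)/(1 - 0.427·v/c²)
Numerator: 0.584 - 0.427 = 0.157
Denominator: 1 - 0.249368 = 0.750632
u = 0.157/0.750632 = 0.2092c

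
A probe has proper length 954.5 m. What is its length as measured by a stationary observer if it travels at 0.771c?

Proper length L₀ = 954.5 m
γ = 1/√(1 - 0.771²) = 1.57027
L = L₀/γ = 954.5/1.57027 = 607.9 m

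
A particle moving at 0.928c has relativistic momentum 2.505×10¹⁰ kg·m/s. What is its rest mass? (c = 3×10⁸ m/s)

γ = 1/√(1 - 0.928²) = 2.684
v = 0.928 × 3×10⁸ = 2.784×10⁸ m/s
m = p/(γv) = 2.505×10¹⁰/(2.684 × 2.784×10⁸) = 33.52 kg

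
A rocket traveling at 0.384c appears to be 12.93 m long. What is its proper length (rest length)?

Contracted length L = 12.93 m
γ = 1/√(1 - 0.384²) = 1.083
L₀ = γL = 1.083 × 12.93 = 14.00 m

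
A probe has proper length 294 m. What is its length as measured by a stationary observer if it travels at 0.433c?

Proper length L₀ = 294 m
γ = 1/√(1 - 0.433²) = 1.1094
L = L₀/γ = 294/1.1094 = 265.0 m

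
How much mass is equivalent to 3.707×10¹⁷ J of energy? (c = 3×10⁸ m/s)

From E = mc², we get m = E/c²
c² = (3×10⁸)² = 9×10¹⁶ m²/s²
m = 3.707×10¹⁷ / 9×10¹⁶ = 4.119 kg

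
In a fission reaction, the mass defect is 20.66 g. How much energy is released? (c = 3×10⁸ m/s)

Convert mass defect: Δm = 20.66 g = 0.02066 kg
E = Δm·c² = 0.02066 × (3×10⁸)²
= 0.02066 × 9×10¹⁶ = 1.859×10¹⁵ J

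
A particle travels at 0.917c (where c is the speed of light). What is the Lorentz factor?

v/c = 0.917, so (v/c)² = 0.840889
1 - (v/c)² = 0.159111
γ = 1/√(0.159111) = 2.507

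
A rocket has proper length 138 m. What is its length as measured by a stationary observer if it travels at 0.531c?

Proper length L₀ = 138 m
γ = 1/√(1 - 0.531²) = 1.180
L = L₀/γ = 138/1.180 = 116.9 m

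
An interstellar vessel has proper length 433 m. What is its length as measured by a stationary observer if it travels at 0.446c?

Proper length L₀ = 433 m
γ = 1/√(1 - 0.446²) = 1.1173
L = L₀/γ = 433/1.1173 = 387.5 m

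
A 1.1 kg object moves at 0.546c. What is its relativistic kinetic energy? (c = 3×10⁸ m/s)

γ = 1/√(1 - 0.546²) = 1.1936
γ - 1 = 0.1936
KE = (γ-1)mc² = 0.1936 × 1.1 × (3×10⁸)² = 1.917×10¹⁶ J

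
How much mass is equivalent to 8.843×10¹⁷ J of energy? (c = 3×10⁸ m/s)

From E = mc², we get m = E/c²
c² = (3×10⁸)² = 9×10¹⁶ m²/s²
m = 8.843×10¹⁷ / 9×10¹⁶ = 9.826 kg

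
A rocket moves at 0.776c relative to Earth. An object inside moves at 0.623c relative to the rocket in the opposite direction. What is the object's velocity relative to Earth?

Object's velocity in rocket frame is u' = -0.623c
u = (u' + v)/(1 + u'v/c²) = (v - 0.623)/(1 - 0.623·v/c²)
Numerator: 0.776 - 0.623 = 0.153
Denominator: 1 - 0.483448 = 0.516552
u = 0.153/0.516552 = 0.2962c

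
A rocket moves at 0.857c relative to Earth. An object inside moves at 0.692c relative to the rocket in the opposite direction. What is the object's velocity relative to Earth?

Object's velocity in rocket frame is u' = -0.692c
u = (u' + v)/(1 + u'v/c²) = (v - 0.692)/(1 - 0.692·v/c²)
Numerator: 0.857 - 0.692 = 0.165
Denominator: 1 - 0.593044 = 0.406956
u = 0.165/0.406956 = 0.4054c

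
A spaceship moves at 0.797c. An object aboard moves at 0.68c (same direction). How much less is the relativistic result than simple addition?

Classical: u' + v = 0.68 + 0.797 = 1.477c
Relativistic: u = (0.68 + 0.797)/(1 + 0.54196) = 1.477/1.54196 = 0.9579c
Difference: 1.477 - 0.9579 = 0.5191c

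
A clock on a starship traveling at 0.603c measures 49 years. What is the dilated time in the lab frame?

Proper time Δt₀ = 49 years
γ = 1/√(1 - 0.603²) = 1.2535
Δt = γΔt₀ = 1.2535 × 49 = 61.42 years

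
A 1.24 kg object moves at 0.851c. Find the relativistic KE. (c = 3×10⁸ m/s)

γ = 1/√(1 - 0.851²) = 1.9042
γ - 1 = 0.9042
KE = (γ-1)mc² = 0.9042 × 1.24 × (3×10⁸)² = 1.009×10¹⁷ J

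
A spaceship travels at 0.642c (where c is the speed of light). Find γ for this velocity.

v/c = 0.642, so (v/c)² = 0.412164
1 - (v/c)² = 0.587836
γ = 1/√(0.587836) = 1.304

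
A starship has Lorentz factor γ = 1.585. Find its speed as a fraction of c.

From γ = 1/√(1 - v²/c²):
1/γ² = 1/1.585² = 0.39805
v²/c² = 1 - 0.39805 = 0.60195
v/c = √(0.60195) = 0.7759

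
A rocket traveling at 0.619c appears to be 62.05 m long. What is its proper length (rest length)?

Contracted length L = 62.05 m
γ = 1/√(1 - 0.619²) = 1.2733
L₀ = γL = 1.2733 × 62.05 = 79.01 m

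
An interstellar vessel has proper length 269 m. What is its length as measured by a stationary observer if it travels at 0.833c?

Proper length L₀ = 269 m
γ = 1/√(1 - 0.833²) = 1.8074
L = L₀/γ = 269/1.8074 = 148.8 m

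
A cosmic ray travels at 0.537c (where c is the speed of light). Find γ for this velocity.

v/c = 0.537, so (v/c)² = 0.288369
1 - (v/c)² = 0.711631
γ = 1/√(0.711631) = 1.185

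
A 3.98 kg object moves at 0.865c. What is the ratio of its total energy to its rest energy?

E = γmc², E₀ = mc²
E/E₀ = γ = 1/√(1 - 0.865²) = 1.993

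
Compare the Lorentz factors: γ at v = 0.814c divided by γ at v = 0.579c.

γ₁ = 1/√(1 - 0.814²) = 1.7216
γ₂ = 1/√(1 - 0.579²) = 1.2265
γ₁/γ₂ = 1.7216/1.2265 = 1.404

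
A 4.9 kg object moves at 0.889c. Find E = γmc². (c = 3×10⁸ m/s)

γ = 1/√(1 - 0.889²) = 2.184
mc² = 4.9 × (3×10⁸)² = 4.410×10¹⁷ J
E = γmc² = 2.184 × 4.410×10¹⁷ = 9.631×10¹⁷ J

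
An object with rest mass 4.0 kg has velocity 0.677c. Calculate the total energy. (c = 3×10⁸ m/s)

γ = 1/√(1 - 0.677²) = 1.3587
mc² = 4.0 × (3×10⁸)² = 3.600×10¹⁷ J
E = γmc² = 1.3587 × 3.600×10¹⁷ = 4.891×10¹⁷ J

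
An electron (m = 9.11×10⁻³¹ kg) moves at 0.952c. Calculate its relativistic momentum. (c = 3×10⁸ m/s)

γ = 1/√(1 - 0.952²) = 3.267
v = 0.952 × 3×10⁸ = 2.856×10⁸ m/s
p = γmv = 3.267 × 9.11×10⁻³¹ × 2.856×10⁸ = 8.500×10⁻²² kg·m/s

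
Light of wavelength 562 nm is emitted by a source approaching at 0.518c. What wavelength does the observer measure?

β = 0.518
Wavelength Doppler factor = √(0.482/1.518) = √(0.3175) = 0.5635
λ_obs = 562 × 0.5635 = 316.7 nm (blueshift)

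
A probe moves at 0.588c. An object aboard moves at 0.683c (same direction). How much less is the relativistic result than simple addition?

Classical: u' + v = 0.683 + 0.588 = 1.271c
Relativistic: u = (0.683 + 0.588)/(1 + 0.401604) = 1.271/1.401604 = 0.9068c
Difference: 1.271 - 0.9068 = 0.3642c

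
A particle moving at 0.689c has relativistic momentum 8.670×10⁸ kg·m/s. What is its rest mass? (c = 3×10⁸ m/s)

γ = 1/√(1 - 0.689²) = 1.3798
v = 0.689 × 3×10⁸ = 2.067×10⁸ m/s
m = p/(γv) = 8.670×10⁸/(1.3798 × 2.067×10⁸) = 3.040 kg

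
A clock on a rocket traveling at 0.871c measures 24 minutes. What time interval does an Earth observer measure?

Proper time Δt₀ = 24 minutes
γ = 1/√(1 - 0.871²) = 2.0355
Δt = γΔt₀ = 2.0355 × 24 = 48.85 minutes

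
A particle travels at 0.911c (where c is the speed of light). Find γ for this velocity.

v/c = 0.911, so (v/c)² = 0.829921
1 - (v/c)² = 0.170079
γ = 1/√(0.170079) = 2.425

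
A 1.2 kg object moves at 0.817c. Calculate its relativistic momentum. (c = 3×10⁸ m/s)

γ = 1/√(1 - 0.817²) = 1.7342
v = 0.817 × 3×10⁸ = 2.451×10⁸ m/s
p = γmv = 1.7342 × 1.2 × 2.451×10⁸ = 5.101×10⁸ kg·m/s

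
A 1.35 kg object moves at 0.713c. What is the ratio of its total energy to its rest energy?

E = γmc², E₀ = mc²
E/E₀ = γ = 1/√(1 - 0.713²) = 1.426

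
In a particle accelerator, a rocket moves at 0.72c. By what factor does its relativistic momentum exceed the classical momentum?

p_rel = γmv, p_class = mv
Ratio = γ = 1/√(1 - 0.72²)
= 1/√(0.4816) = 1.441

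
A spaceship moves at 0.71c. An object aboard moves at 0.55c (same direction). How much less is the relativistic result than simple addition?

Classical: u' + v = 0.55 + 0.71 = 1.26c
Relativistic: u = (0.55 + 0.71)/(1 + 0.3905) = 1.26/1.3905 = 0.9061c
Difference: 1.26 - 0.9061 = 0.3539c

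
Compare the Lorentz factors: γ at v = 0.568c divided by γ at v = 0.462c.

γ₁ = 1/√(1 - 0.568²) = 1.2150
γ₂ = 1/√(1 - 0.462²) = 1.1275
γ₁/γ₂ = 1.2150/1.1275 = 1.078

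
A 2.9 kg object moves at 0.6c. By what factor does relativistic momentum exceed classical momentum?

p_rel = γmv, p_class = mv
Ratio = γ = 1/√(1 - 0.6²) = 1.250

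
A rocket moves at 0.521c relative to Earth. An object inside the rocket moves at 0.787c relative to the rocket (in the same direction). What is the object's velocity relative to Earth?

u = (u' + v)/(1 + u'v/c²)
Numerator: 0.787 + 0.521 = 1.308
Denominator: 1 + 0.410027 = 1.410027
u = 1.308/1.410027 = 0.9276c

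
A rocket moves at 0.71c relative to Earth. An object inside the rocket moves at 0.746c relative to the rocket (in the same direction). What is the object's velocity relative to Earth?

u = (u' + v)/(1 + u'v/c²)
Numerator: 0.746 + 0.71 = 1.456
Denominator: 1 + 0.52966 = 1.52966
u = 1.456/1.52966 = 0.9518c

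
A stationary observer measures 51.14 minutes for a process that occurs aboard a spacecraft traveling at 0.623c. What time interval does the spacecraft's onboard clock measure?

Dilated time Δt = 51.14 minutes
γ = 1/√(1 - 0.623²) = 1.2784
Δt₀ = Δt/γ = 51.14/1.2784 = 40.00 minutes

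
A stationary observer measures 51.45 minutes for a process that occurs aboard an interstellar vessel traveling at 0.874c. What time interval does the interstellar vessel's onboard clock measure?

Dilated time Δt = 51.45 minutes
γ = 1/√(1 - 0.874²) = 2.058
Δt₀ = Δt/γ = 51.45/2.058 = 25.00 minutes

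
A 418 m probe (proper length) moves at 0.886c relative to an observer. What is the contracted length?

Proper length L₀ = 418 m
γ = 1/√(1 - 0.886²) = 2.157
L = L₀/γ = 418/2.157 = 193.8 m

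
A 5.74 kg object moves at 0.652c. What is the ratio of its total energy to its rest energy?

E = γmc², E₀ = mc²
E/E₀ = γ = 1/√(1 - 0.652²) = 1.319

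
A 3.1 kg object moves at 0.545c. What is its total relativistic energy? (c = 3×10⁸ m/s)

γ = 1/√(1 - 0.545²) = 1.193
mc² = 3.1 × (3×10⁸)² = 2.790×10¹⁷ J
E = γmc² = 1.193 × 2.790×10¹⁷ = 3.328×10¹⁷ J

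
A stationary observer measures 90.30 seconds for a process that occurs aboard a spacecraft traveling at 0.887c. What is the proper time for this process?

Dilated time Δt = 90.30 seconds
γ = 1/√(1 - 0.887²) = 2.1656
Δt₀ = Δt/γ = 90.30/2.1656 = 41.70 seconds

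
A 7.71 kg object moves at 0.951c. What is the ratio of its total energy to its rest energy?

E = γmc², E₀ = mc²
E/E₀ = γ = 1/√(1 - 0.951²) = 3.234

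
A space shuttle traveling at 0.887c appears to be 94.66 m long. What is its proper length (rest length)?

Contracted length L = 94.66 m
γ = 1/√(1 - 0.887²) = 2.166
L₀ = γL = 2.166 × 94.66 = 205.0 m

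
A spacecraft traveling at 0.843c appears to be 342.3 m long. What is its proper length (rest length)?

Contracted length L = 342.3 m
γ = 1/√(1 - 0.843²) = 1.859
L₀ = γL = 1.859 × 342.3 = 636.3 m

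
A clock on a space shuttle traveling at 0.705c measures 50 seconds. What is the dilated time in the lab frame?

Proper time Δt₀ = 50 seconds
γ = 1/√(1 - 0.705²) = 1.410
Δt = γΔt₀ = 1.410 × 50 = 70.50 seconds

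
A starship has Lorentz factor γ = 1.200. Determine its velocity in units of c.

From γ = 1/√(1 - v²/c²):
1/γ² = 1/1.200² = 0.6944
v²/c² = 1 - 0.6944 = 0.3056
v/c = √(0.3056) = 0.5528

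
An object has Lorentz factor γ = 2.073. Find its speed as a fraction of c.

From γ = 1/√(1 - v²/c²):
1/γ² = 1/2.073² = 0.2327
v²/c² = 1 - 0.2327 = 0.7673
v/c = √(0.7673) = 0.8760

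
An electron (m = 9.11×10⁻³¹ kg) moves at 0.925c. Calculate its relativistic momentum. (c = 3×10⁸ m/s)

γ = 1/√(1 - 0.925²) = 2.6318
v = 0.925 × 3×10⁸ = 2.775×10⁸ m/s
p = γmv = 2.6318 × 9.11×10⁻³¹ × 2.775×10⁸ = 6.653×10⁻²² kg·m/s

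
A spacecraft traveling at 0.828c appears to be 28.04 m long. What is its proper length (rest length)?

Contracted length L = 28.04 m
γ = 1/√(1 - 0.828²) = 1.7834
L₀ = γL = 1.7834 × 28.04 = 50.01 m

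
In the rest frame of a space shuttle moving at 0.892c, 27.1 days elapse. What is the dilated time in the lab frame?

Proper time Δt₀ = 27.1 days
γ = 1/√(1 - 0.892²) = 2.212
Δt = γΔt₀ = 2.212 × 27.1 = 59.95 days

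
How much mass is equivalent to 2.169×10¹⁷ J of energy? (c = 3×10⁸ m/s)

From E = mc², we get m = E/c²
c² = (3×10⁸)² = 9×10¹⁶ m²/s²
m = 2.169×10¹⁷ / 9×10¹⁶ = 2.410 kg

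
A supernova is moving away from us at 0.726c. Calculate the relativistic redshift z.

β = 0.726
(1+β)/(1-β) = 1.726/0.274 = 6.299
√(6.299) = 2.510
z = 2.510 - 1 = 1.510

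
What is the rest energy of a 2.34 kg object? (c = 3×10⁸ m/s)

c² = (3×10⁸)² = 9.000×10¹⁶ m²/s²
E₀ = mc² = 2.34 × 9.000×10¹⁶ = 2.106×10¹⁷ J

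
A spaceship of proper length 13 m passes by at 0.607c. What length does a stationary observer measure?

Proper length L₀ = 13 m
γ = 1/√(1 - 0.607²) = 1.258
L = L₀/γ = 13/1.258 = 10.33 m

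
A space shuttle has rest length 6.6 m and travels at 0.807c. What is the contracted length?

Proper length L₀ = 6.6 m
γ = 1/√(1 - 0.807²) = 1.693
L = L₀/γ = 6.6/1.693 = 3.898 m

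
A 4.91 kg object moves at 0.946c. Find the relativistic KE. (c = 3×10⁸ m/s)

γ = 1/√(1 - 0.946²) = 3.0848
γ - 1 = 2.0848
KE = (γ-1)mc² = 2.0848 × 4.91 × (3×10⁸)² = 9.213×10¹⁷ J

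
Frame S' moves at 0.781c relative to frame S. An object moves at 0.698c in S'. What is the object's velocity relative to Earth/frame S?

u = (u' + v)/(1 + u'v/c²)
Numerator: 0.698 + 0.781 = 1.479
Denominator: 1 + 0.545138 = 1.545138
u = 1.479/1.545138 = 0.9572c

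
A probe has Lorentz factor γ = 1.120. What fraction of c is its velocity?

From γ = 1/√(1 - v²/c²):
1/γ² = 1/1.120² = 0.7972
v²/c² = 1 - 0.7972 = 0.2028
v/c = √(0.2028) = 0.4503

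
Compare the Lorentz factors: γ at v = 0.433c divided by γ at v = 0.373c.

γ₁ = 1/√(1 - 0.433²) = 1.109
γ₂ = 1/√(1 - 0.373²) = 1.078
γ₁/γ₂ = 1.109/1.078 = 1.029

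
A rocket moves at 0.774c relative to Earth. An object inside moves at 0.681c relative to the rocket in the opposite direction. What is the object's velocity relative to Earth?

Object's velocity in rocket frame is u' = -0.681c
u = (u' + v)/(1 + u'v/c²) = (v - 0.681)/(1 - 0.681·v/c²)
Numerator: 0.774 - 0.681 = 0.093
Denominator: 1 - 0.527094 = 0.472906
u = 0.093/0.472906 = 0.1967c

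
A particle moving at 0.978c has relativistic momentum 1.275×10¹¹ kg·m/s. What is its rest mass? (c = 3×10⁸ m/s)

γ = 1/√(1 - 0.978²) = 4.794
v = 0.978 × 3×10⁸ = 2.934×10⁸ m/s
m = p/(γv) = 1.275×10¹¹/(4.794 × 2.934×10⁸) = 90.65 kg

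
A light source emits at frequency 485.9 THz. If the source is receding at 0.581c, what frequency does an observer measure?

β = v/c = 0.581
(1-β)/(1+β) = 0.419/1.581 = 0.2650
Doppler factor = √(0.2650) = 0.5148
f_obs = 485.9 × 0.5148 = 250.1 THz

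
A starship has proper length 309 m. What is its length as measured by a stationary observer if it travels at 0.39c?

Proper length L₀ = 309 m
γ = 1/√(1 - 0.39²) = 1.086
L = L₀/γ = 309/1.086 = 284.5 m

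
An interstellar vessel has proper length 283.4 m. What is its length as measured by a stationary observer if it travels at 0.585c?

Proper length L₀ = 283.4 m
γ = 1/√(1 - 0.585²) = 1.233
L = L₀/γ = 283.4/1.233 = 229.8 m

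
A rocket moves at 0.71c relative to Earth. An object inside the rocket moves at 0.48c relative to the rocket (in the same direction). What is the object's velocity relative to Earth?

u = (u' + v)/(1 + u'v/c²)
Numerator: 0.48 + 0.71 = 1.19
Denominator: 1 + 0.3408 = 1.3408
u = 1.19/1.3408 = 0.8875c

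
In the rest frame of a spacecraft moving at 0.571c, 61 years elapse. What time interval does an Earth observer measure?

Proper time Δt₀ = 61 years
γ = 1/√(1 - 0.571²) = 1.218
Δt = γΔt₀ = 1.218 × 61 = 74.30 years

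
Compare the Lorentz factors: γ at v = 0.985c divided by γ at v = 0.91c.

γ₁ = 1/√(1 - 0.985²) = 5.795
γ₂ = 1/√(1 - 0.91²) = 2.412
γ₁/γ₂ = 5.795/2.412 = 2.403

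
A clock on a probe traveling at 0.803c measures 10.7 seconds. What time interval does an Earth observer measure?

Proper time Δt₀ = 10.7 seconds
γ = 1/√(1 - 0.803²) = 1.678
Δt = γΔt₀ = 1.678 × 10.7 = 17.95 seconds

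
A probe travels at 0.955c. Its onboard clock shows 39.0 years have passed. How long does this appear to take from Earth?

Proper time Δt₀ = 39.0 years
γ = 1/√(1 - 0.955²) = 3.371
Δt = γΔt₀ = 3.371 × 39.0 = 131.5 years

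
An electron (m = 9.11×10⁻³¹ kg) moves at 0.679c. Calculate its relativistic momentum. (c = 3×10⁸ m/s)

γ = 1/√(1 - 0.679²) = 1.3621
v = 0.679 × 3×10⁸ = 2.037×10⁸ m/s
p = γmv = 1.3621 × 9.11×10⁻³¹ × 2.037×10⁸ = 2.528×10⁻²² kg·m/s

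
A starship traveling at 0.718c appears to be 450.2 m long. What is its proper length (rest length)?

Contracted length L = 450.2 m
γ = 1/√(1 - 0.718²) = 1.4367
L₀ = γL = 1.4367 × 450.2 = 646.8 m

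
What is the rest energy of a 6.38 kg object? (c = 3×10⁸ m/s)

c² = (3×10⁸)² = 9.000×10¹⁶ m²/s²
E₀ = mc² = 6.38 × 9.000×10¹⁶ = 5.742×10¹⁷ J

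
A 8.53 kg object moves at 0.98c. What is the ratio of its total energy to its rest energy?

E = γmc², E₀ = mc²
E/E₀ = γ = 1/√(1 - 0.98²) = 5.025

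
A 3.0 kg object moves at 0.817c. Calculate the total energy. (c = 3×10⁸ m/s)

γ = 1/√(1 - 0.817²) = 1.734
mc² = 3.0 × (3×10⁸)² = 2.700×10¹⁷ J
E = γmc² = 1.734 × 2.700×10¹⁷ = 4.682×10¹⁷ J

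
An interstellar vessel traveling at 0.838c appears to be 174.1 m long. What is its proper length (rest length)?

Contracted length L = 174.1 m
γ = 1/√(1 - 0.838²) = 1.833
L₀ = γL = 1.833 × 174.1 = 319.1 m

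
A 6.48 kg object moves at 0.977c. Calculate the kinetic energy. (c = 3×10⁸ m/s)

γ = 1/√(1 - 0.977²) = 4.690
γ - 1 = 3.690
KE = (γ-1)mc² = 3.690 × 6.48 × (3×10⁸)² = 2.152×10¹⁸ J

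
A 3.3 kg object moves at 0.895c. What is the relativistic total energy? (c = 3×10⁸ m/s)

γ = 1/√(1 - 0.895²) = 2.2418
mc² = 3.3 × (3×10⁸)² = 2.970×10¹⁷ J
E = γmc² = 2.2418 × 2.970×10¹⁷ = 6.658×10¹⁷ J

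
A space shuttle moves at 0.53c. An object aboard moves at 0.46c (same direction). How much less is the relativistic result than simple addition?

Classical: u' + v = 0.46 + 0.53 = 0.99c
Relativistic: u = (0.46 + 0.53)/(1 + 0.2438) = 0.99/1.2438 = 0.7959c
Difference: 0.99 - 0.7959 = 0.1941c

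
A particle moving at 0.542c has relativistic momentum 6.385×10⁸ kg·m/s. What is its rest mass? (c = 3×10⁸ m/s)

γ = 1/√(1 - 0.542²) = 1.190
v = 0.542 × 3×10⁸ = 1.626×10⁸ m/s
m = p/(γv) = 6.385×10⁸/(1.190 × 1.626×10⁸) = 3.300 kg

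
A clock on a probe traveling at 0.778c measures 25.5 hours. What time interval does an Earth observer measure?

Proper time Δt₀ = 25.5 hours
γ = 1/√(1 - 0.778²) = 1.5917
Δt = γΔt₀ = 1.5917 × 25.5 = 40.59 hours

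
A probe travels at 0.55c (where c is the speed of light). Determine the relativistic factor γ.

v/c = 0.55, so (v/c)² = 0.3025
1 - (v/c)² = 0.6975
γ = 1/√(0.6975) = 1.197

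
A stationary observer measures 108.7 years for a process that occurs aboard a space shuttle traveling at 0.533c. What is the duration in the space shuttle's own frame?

Dilated time Δt = 108.7 years
γ = 1/√(1 - 0.533²) = 1.1819
Δt₀ = Δt/γ = 108.7/1.1819 = 91.97 years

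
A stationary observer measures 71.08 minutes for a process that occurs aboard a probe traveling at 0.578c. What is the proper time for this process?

Dilated time Δt = 71.08 minutes
γ = 1/√(1 - 0.578²) = 1.22543
Δt₀ = Δt/γ = 71.08/1.22543 = 58.00 minutes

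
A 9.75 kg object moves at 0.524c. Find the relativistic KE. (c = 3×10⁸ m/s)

γ = 1/√(1 - 0.524²) = 1.1741
γ - 1 = 0.1741
KE = (γ-1)mc² = 0.1741 × 9.75 × (3×10⁸)² = 1.528×10¹⁷ J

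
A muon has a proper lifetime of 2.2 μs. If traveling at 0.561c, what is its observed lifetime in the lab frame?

Proper lifetime τ₀ = 2.2 μs
γ = 1/√(1 - 0.561²) = 1.208
τ = γτ₀ = 1.208 × 2.2 μs = 2.658 μs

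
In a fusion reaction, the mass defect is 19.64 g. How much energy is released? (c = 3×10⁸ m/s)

Convert mass defect: Δm = 19.64 g = 0.01964 kg
E = Δm·c² = 0.01964 × (3×10⁸)²
= 0.01964 × 9×10¹⁶ = 1.768×10¹⁵ J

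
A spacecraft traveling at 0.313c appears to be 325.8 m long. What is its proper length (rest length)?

Contracted length L = 325.8 m
γ = 1/√(1 - 0.313²) = 1.0529
L₀ = γL = 1.0529 × 325.8 = 343.0 m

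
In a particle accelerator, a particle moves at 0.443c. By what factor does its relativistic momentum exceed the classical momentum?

p_rel = γmv, p_class = mv
Ratio = γ = 1/√(1 - 0.443²)
= 1/√(0.803751) = 1.115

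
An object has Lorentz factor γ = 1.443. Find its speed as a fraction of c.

From γ = 1/√(1 - v²/c²):
1/γ² = 1/1.443² = 0.48025
v²/c² = 1 - 0.48025 = 0.51975
v/c = √(0.51975) = 0.7209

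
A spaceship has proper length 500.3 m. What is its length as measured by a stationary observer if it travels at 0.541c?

Proper length L₀ = 500.3 m
γ = 1/√(1 - 0.541²) = 1.189
L = L₀/γ = 500.3/1.189 = 420.8 m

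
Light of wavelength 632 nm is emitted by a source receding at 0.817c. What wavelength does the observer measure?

β = 0.817
Wavelength Doppler factor = √(1.817/0.183) = √(9.929) = 3.151
λ_obs = 632 × 3.151 = 1991 nm (redshift)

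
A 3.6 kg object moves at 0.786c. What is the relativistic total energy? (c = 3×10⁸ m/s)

γ = 1/√(1 - 0.786²) = 1.6175
mc² = 3.6 × (3×10⁸)² = 3.240×10¹⁷ J
E = γmc² = 1.6175 × 3.240×10¹⁷ = 5.241×10¹⁷ J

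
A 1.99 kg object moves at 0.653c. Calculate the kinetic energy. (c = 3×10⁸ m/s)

γ = 1/√(1 - 0.653²) = 1.3204
γ - 1 = 0.3204
KE = (γ-1)mc² = 0.3204 × 1.99 × (3×10⁸)² = 5.738×10¹⁶ J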